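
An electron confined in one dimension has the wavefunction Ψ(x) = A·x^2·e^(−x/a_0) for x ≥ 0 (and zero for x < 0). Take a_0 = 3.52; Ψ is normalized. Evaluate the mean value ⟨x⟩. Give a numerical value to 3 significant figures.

⟨x⟩ ≈ 8.80

By definition ⟨x⟩ = ∫ x |Ψ(x)|² dx.
Evaluating both integrals, ⟨x⟩ = 5·a_0/2.
With a_0 = 3.52, ⟨x⟩ = 8.800.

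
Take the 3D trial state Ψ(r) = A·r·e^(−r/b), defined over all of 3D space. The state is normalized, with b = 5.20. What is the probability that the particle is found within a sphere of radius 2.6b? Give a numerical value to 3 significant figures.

P ≈ 0.594

Integrate the radial probability density 4πr²|Ψ|² over r ≤ 2.6b.
Normalization gives A² = 1/(3·π·b^5).
Let u = r/b; then A², 4π and the length scale all cancel, so P = ∫_{0}^{2.6} u^4·e^(-2·u) du ÷ ∫_{0}^{∞} u^4·e^(-2·u) du.
Using ∫ u^4·e^(-2·u) du = -(u^4/2 + u^3 + 3·u^2/2 + 3·u/2 + 3/4)·e^(-2·u), the numerator is ≈ 0.44540 and the denominator is 3/4.
The region integral divided by the full integral gives P = 0.5939.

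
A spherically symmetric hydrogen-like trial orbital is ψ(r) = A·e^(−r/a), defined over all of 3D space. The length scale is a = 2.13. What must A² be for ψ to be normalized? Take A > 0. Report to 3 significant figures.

Require ∫ |ψ|² 4πr² dr = 1 over the whole domain.
(Spherical symmetry: dV = 4πr² dr.)
With ψ = A·e^(−r/a), the integral evaluates to A²·[π·a^3].
Setting this equal to 1 gives A² = 1/(π·a^3).
With a = 2.13: A² = 0.03294 and A = 0.1815.

A^2 ≈ 0.0329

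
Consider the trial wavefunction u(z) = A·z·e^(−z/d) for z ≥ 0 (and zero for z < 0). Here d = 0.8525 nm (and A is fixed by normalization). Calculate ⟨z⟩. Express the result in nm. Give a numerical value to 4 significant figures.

⟨z⟩ ≈ 1.279 nm

The expectation value is the |u|²-weighted average of z: ∫ z|u|² dz.
Since the A² factors cancel between numerator and denominator, ⟨z⟩ = 3·d/2.
Putting d = 0.8525 gives 1.2788.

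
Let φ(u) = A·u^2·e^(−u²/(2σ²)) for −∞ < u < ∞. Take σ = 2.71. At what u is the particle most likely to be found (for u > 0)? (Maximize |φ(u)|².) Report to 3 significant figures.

u ≈ 3.83

The maximum of |φ(u)|² occurs where its derivative vanishes.
This gives u = √(2)·σ.
With σ = 2.71, the value of u > 0 at which the probability density is greatest is 3.833.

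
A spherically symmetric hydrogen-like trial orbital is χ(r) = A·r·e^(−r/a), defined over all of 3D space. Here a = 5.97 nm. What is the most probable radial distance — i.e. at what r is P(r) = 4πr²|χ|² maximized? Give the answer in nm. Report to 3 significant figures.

r ≈ 11.9 nm

Differentiate P(r) = 4πr²|χ|² with respect to r and set to zero.
This gives r = 2·a.
With a = 5.97, the most probable radial distance is 11.94 nm.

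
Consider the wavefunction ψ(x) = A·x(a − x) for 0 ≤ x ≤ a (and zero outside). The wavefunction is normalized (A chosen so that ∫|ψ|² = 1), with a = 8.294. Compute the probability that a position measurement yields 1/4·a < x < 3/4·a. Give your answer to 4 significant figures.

P = ∫_{1/4·a}^{3/4·a} |ψ(x)|² dx.
Since A² = 1/(a^5/30), this is the region integral divided by the full normalization integral.
In terms of u = x/a (A² and the length scale cancel between numerator and denominator), P = [∫_{1/4}^{3/4} u^2·(1 - u)^2 du] / [∫_{0}^{1} u^2·(1 - u)^2 du].
Using ∫ u^2·(1 - u)^2 du = u^3·(6·u^2 - 15·u + 10)/30, the numerator is 203/7680 and the denominator is 1/30.
Taking the ratio, P = 203/256.

P ≈ 0.7930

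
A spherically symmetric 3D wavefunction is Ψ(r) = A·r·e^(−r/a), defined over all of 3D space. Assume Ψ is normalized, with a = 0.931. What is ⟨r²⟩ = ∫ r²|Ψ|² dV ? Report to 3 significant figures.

The expectation value is the |Ψ|²-weighted average of r^2: ∫ r^2|Ψ|² 4πr² dr.
With ∫₀^∞ r^6 e^(−αr) dr = 6!/α^7, the ratio of the moment integral to the normalization integral gives ⟨r²⟩ = 15·a^2/2.
With a = 0.931, ⟨r^2⟩ = 6.501.

⟨r^2⟩ ≈ 6.50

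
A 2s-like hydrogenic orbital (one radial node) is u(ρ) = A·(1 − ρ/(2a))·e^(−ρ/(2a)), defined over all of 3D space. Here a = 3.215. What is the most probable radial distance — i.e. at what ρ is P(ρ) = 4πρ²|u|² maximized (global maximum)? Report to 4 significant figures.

ρ ≈ 16.83

Differentiate P(ρ) = 4πρ²|u|² with respect to ρ and set to zero.
Solving yields ρ = a·(√(5) + 3).
With a = 3.215, the most probable radial distance is 16.834.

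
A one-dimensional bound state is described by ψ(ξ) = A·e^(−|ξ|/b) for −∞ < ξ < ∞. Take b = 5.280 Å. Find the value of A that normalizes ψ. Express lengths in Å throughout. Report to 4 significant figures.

The normalization condition is ∫|ψ|² dξ = 1 from −∞ to ∞.
Recall ∫₀^∞ ξ^m e^(−ξ/β) dξ = m!·β^(m+1), ∫|ψ|² dξ = A²·(b).
Setting this equal to 1 gives A² = 1/(b).
With b = 5.280: A² = 0.18939 and A = 0.43519.

A ≈ 0.4352 Å^(-1/2)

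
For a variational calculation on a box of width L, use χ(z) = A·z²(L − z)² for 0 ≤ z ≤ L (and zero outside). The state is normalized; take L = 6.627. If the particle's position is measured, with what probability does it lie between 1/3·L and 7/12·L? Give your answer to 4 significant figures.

The probability is P = ∫ |χ|² dz over [1/3·L, 7/12·L].
The normalization integral ∫|χ|²dz over the whole domain equals L^9/630·A², and A² cancels in the ratio.
Substituting u = z/L, A² and the length scale cancel in the ratio: P = ∫_{1/3}^{7/12} u^4·(1 - u)^4 du / ∫_{0}^{1} u^4·(1 - u)^4 du.
An antiderivative of u^4·(1 - u)^4 is u^5·(70·u^4 - 315·u^3 + 540·u^2 - 420·u + 126)/630; evaluating from 1/3 to 7/12 gives ≈ 0.000877499, while the full integral is 1/630.
This works out to P = 0.55282.

P ≈ 0.5528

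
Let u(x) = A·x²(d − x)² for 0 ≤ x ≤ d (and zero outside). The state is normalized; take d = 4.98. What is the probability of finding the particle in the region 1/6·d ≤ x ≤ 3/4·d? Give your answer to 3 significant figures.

P ≈ 0.942

P = ∫_{1/6·d}^{3/4·d} |u(x)|² dx.
Since A² = 1/(d^9/630), this is the region integral divided by the full normalization integral.
In terms of t = x/d (A² and the length scale cancel between numerator and denominator), P = [∫_{1/6}^{3/4} t^4·(1 - t)^4 dt] / [∫_{0}^{1} t^4·(1 - t)^4 dt].
An antiderivative of t^4·(1 - t)^4 is t^5·(70·t^4 - 315·t^3 + 540·t^2 - 420·t + 126)/630; evaluating from 1/6 to 3/4 gives ≈ 0.0014954, while the full integral is 1/630.
This works out to P = 0.9421.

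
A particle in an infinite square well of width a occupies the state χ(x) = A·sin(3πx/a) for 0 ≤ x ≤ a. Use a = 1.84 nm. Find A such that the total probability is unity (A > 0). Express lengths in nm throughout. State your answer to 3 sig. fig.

Normalization requires ∫|χ|² dx = 1, integrated from 0 to a.
The integral (without the A² prefactor) comes out to a/2.
So A² = (a/2)^(−1).
With a = 1.84: A² = 1.087 and A = 1.043.

A ≈ 1.04 nm^(-1/2)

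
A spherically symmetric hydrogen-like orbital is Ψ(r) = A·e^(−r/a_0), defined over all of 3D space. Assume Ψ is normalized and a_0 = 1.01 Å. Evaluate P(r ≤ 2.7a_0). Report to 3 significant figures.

With dV = 4πr²dr, the probability is ∫|Ψ|² dV over r ≤ 2.7a_0.
The full normalization integral is A²·[π·a_0^3] = 1, fixing A².
In terms of u = r/a_0 (A², 4π and the length scale all cancel between numerator and denominator), P = [∫_{0}^{2.7} u^2·e^(-2·u) du] / [∫_{0}^{∞} u^2·e^(-2·u) du].
An antiderivative of u^2·e^(-2·u) is -(2·u^2 + 2·u + 1)·e^(-2·u)/4; evaluating from 0 to 2.7 gives 1/4 - 1049·e^(-27/5)/200, while the full integral is 1/4.
This evaluates to P = 0.9052.

P ≈ 0.905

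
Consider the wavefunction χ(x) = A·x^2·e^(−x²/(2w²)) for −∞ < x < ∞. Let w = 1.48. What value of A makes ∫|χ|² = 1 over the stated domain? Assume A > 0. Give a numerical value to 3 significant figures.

A ≈ 0.325

We need A² ∫|f|² dx = 1, taking the integral from −∞ to ∞.
∫|χ|² dx = A²·(3·√(π)·w^5/4).
Plugging in w = 1.48 yields A = 0.3255.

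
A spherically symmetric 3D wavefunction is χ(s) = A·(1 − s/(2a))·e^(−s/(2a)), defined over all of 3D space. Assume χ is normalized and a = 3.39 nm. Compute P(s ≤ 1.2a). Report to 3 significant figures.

With dV = 4πs²ds, the probability is ∫|χ|² dV over s ≤ 1.2a.
A² is fixed by ∫₀^∞ 4πs²|χ|² ds = 1, i.e. A² = (8·π·a^3)^(−1).
In terms of u = s/a (A², 4π and the length scale all cancel between numerator and denominator), P = [∫_{0}^{1.2} u^2·(1 - u/2)^2·e^(-u) du] / [∫_{0}^{∞} u^2·(1 - u/2)^2·e^(-u) du].
Using ∫ u^2·(1 - u/2)^2·e^(-u) du = -(u^4/4 + u^2 + 2·u + 2)·e^(-u), the numerator is 2 - 3974·e^(-6/5)/625 and the denominator is 2.
The region integral divided by the full integral gives P = 0.04244.

P ≈ 0.0424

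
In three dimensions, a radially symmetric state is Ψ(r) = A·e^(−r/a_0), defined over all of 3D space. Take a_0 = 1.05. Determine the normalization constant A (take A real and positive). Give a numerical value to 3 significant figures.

Require ∫ |Ψ|² 4πr² dr = 1 over the whole domain.
The angular integral contributes 4π, leaving ∫₀^∞ r²|Ψ|² dr.
With Ψ = A·e^(−r/a_0), the integral evaluates to A²·[π·a_0^3].
Setting this equal to 1 gives A² = 1/(π·a_0^3).
Plugging in a_0 = 1.05 yields A = 0.5244.

A ≈ 0.524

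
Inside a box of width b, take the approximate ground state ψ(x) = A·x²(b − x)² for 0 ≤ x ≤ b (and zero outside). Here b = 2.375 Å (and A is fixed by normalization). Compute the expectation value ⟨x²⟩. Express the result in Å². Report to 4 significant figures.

The expectation value is the |ψ|²-weighted average of x^2: ∫ x^2|ψ|² dx.
Expanding the polynomial and integrating term by term, since the A² factors cancel between numerator and denominator, ⟨x²⟩ = 3·b^2/11.
With b = 2.375, ⟨x^2⟩ = 1.5384.

⟨x^2⟩ ≈ 1.538 Å^2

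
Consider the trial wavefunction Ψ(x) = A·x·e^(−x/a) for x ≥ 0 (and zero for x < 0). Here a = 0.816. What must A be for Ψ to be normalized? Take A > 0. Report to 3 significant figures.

The normalization condition is ∫|Ψ|² dx = 1 from 0 to ∞.
Using ∫₀^∞ xⁿ e^(−αx) dx = n!/αⁿ⁺¹, carrying out the integral gives A² · a^3/4.
Plugging in a = 0.816 yields A = 2.713.

A ≈ 2.71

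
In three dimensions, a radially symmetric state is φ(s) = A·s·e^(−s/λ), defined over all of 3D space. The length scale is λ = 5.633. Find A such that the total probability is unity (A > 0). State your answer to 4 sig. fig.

A ≈ 0.004325

The normalization condition is ∫|φ|² 4πs² ds = 1 from 0 to ∞.
(Spherical symmetry: dV = 4πs² ds.)
Recall ∫₀^∞ s^m e^(−s/β) ds = m!·β^(m+1), the integral (without the A² prefactor) comes out to 3·π·λ^5.
Setting this equal to 1 gives A² = 1/(3·π·λ^5).
With λ = 5.633: A² = 0.000018708 and A = 0.0043253.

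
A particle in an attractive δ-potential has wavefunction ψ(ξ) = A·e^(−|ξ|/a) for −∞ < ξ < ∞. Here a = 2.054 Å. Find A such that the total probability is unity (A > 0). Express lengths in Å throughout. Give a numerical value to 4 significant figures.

A ≈ 0.6977 Å^(-1/2)

Require ∫ |ψ|² dξ = 1 over the whole domain.
Using ∫₀^∞ ξⁿ e^(−αξ) dξ = n!/αⁿ⁺¹, ∫|ψ|² dξ = A²·(a).
So A² = (a)^(−1).
With a = 2.054: A² = 0.48685 and A = 0.69775.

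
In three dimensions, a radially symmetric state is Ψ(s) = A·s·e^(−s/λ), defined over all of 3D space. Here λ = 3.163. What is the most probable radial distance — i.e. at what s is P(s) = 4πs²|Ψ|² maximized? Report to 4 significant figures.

Set d/ds [P(s) = 4πs²|Ψ|²] = 0 and solve for s > 0.
Solving yields s = 2·λ.
With λ = 3.163, the most probable radial distance is 6.3260.

s ≈ 6.326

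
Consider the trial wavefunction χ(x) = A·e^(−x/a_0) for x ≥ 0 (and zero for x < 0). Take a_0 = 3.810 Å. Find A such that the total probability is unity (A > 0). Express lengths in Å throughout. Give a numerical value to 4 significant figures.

A ≈ 0.7245 Å^(-1/2)

Normalization requires ∫|χ|² dx = 1, integrated from 0 to ∞.
With ∫₀^∞ x^0 e^(−αx) dx = 0!/α^1, the integral (without the A² prefactor) comes out to a_0/2.
Substituting a_0 = 3.810 gives A² = 0.52493, so A = 0.72452.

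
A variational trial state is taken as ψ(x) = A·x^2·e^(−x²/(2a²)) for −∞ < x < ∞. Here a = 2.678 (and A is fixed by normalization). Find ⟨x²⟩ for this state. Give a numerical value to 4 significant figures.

⟨x^2⟩ ≈ 17.93

⟨x²⟩ = ∫ x^2 |ψ|² dx over the full domain.
The ratio of the moment integral to the normalization integral gives ⟨x²⟩ = 5·a^2/2.
Putting a = 2.678 gives 17.929.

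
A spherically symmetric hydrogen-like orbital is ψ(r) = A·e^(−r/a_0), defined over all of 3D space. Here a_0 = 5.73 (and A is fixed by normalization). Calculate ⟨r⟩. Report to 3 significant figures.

⟨r⟩ = ∫ r |ψ|² 4πr² dr over the full domain.
Using ∫₀^∞ rⁿ e^(−αr) dr = n!/αⁿ⁺¹, the ratio of the moment integral to the normalization integral gives ⟨r⟩ = 3·a_0/2.
With a_0 = 5.73, ⟨r⟩ = 8.595.

⟨r⟩ ≈ 8.60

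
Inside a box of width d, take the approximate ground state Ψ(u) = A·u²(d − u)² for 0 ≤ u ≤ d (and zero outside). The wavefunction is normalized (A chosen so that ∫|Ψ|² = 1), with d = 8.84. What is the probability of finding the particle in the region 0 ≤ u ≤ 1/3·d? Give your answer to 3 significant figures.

P = ∫_{0}^{1/3·d} |Ψ(u)|² du.
With A² fixed by ∫|Ψ|² = 1, i.e. A² = (d^9/630)^(−1), substitute and integrate.
Substituting t = u/d, A² and the length scale cancel in the ratio: P = ∫_{0}^{1/3} t^4·(1 - t)^4 dt / ∫_{0}^{1} t^4·(1 - t)^4 dt.
An antiderivative of t^4·(1 - t)^4 is t^5·(70·t^4 - 315·t^3 + 540·t^2 - 420·t + 126)/630; evaluating from 0 to 1/3 gives ≈ 0.00022991, while the full integral is 1/630.
Evaluating gives P = 0.1448.

P ≈ 0.145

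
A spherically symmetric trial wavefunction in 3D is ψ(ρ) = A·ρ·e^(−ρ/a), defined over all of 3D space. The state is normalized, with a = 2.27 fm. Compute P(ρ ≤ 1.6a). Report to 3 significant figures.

P ≈ 0.219

P = ∫ |ψ|² 4πρ² dρ over ρ ≤ 1.6a.
Normalization gives A² = 1/(3·π·a^5).
Substituting u = ρ/a, A², 4π and the length scale all cancel in the ratio: P = ∫_{0}^{1.6} u^4·e^(-2·u) du / ∫_{0}^{∞} u^4·e^(-2·u) du.
An antiderivative of u^4·e^(-2·u) is -(u^4/2 + u^3 + 3·u^2/2 + 3·u/2 + 3/4)·e^(-2·u); evaluating from 0 to 1.6 gives ≈ 0.16454, while the full integral is 3/4.
Taking the ratio yields P = 0.2194.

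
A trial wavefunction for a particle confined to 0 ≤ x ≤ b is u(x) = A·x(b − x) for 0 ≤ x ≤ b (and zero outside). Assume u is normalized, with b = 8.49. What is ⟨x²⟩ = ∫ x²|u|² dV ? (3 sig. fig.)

⟨x^2⟩ ≈ 20.6

The expectation value is the |u|²-weighted average of x^2: ∫ x^2|u|² dx.
The ratio of the moment integral to the normalization integral gives ⟨x²⟩ = 2·b^2/7.
With b = 8.49, ⟨x^2⟩ = 20.59.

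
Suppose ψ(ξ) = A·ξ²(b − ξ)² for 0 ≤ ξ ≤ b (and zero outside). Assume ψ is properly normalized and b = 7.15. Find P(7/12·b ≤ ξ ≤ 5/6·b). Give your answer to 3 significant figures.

|ψ|² is the probability density, so P = ∫_{7/12·b}^{5/6·b} |ψ|² dξ.
The normalization integral ∫|ψ|²dξ over the whole domain equals b^9/630·A², and A² cancels in the ratio.
In terms of u = ξ/b (A² and the length scale cancel between numerator and denominator), P = [∫_{7/12}^{5/6} u^4·(1 - u)^4 du] / [∫_{0}^{1} u^4·(1 - u)^4 du].
With ∫ u^4·(1 - u)^4 du = u^5·(70·u^4 - 315·u^3 + 540·u^2 - 420·u + 126)/630 + C, the region integral is ≈ 0.00046568 and the full one is 1/630.
Taking the ratio, P = 0.2934.

P ≈ 0.293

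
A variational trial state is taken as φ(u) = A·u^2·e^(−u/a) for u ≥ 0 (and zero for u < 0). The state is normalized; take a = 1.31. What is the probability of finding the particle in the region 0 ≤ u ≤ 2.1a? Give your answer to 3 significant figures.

P ≈ 0.410

The probability is P = ∫ |φ|² du over [0, 2.1a].
Since A² = 1/(3·a^5/4), this is the region integral divided by the full normalization integral.
Let t = u/a; then A² and the length scale cancel, so P = ∫_{0}^{2.1} t^4·e^(-2·t) dt ÷ ∫_{0}^{∞} t^4·e^(-2·t) dt.
Using ∫ t^4·e^(-2·t) dt = -(t^4/2 + t^3 + 3·t^2/2 + 3·t/2 + 3/4)·e^(-2·t), the numerator is ≈ 0.30763 and the denominator is 3/4.
Evaluating gives P = 0.4102.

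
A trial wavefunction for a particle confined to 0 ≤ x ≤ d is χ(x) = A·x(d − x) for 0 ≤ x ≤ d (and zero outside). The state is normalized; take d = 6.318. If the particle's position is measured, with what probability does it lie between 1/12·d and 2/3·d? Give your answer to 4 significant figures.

P = ∫_{1/12·d}^{2/3·d} |χ(x)|² dx.
With A² fixed by ∫|χ|² = 1, i.e. A² = (d^5/30)^(−1), substitute and integrate.
Let u = x/d; then A² and the length scale cancel, so P = ∫_{1/12}^{2/3} u^2·(1 - u)^2 du ÷ ∫_{0}^{1} u^2·(1 - u)^2 du.
With ∫ u^2·(1 - u)^2 du = u^3·(6·u^2 - 15·u + 10)/30 + C, the region integral is ≈ 0.0261679 and the full one is 1/30.
The result is P = 0.78504.

P ≈ 0.7850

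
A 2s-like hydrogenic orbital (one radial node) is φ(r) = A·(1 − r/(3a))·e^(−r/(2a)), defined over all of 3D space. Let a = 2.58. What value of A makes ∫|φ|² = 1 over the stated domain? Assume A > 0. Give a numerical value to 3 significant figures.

A ≈ 0.0834

Normalization requires ∫|φ|² 4πr² dr = 1, integrated from 0 to ∞.
With ∫₀^∞ r^4 e^(−αr) dr = 4!/α^5, the integral (without the A² prefactor) comes out to 8·π·a^3/3.
Substituting a = 2.58 gives A² = 0.006951, so A = 0.08337.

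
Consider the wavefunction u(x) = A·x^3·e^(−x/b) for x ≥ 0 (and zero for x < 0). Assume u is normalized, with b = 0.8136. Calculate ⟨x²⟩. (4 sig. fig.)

⟨x²⟩ = ∫ x^2 |u|² dx over the full domain.
The ratio of the moment integral to the normalization integral gives ⟨x²⟩ = 14·b^2.
Putting b = 0.8136 gives 9.2672.

⟨x^2⟩ ≈ 9.267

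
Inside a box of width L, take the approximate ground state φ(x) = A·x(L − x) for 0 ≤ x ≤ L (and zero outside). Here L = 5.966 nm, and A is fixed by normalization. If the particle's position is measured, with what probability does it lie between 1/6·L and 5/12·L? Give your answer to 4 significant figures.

P ≈ 0.3111

|φ|² is the probability density, so P = ∫_{1/6·L}^{5/12·L} |φ|² dx.
With A² fixed by ∫|φ|² = 1, i.e. A² = (L^5/30)^(−1), substitute and integrate.
Substituting u = x/L, A² and the length scale cancel in the ratio: P = ∫_{1/6}^{5/12} u^2·(1 - u)^2 du / ∫_{0}^{1} u^2·(1 - u)^2 du.
With ∫ u^2·(1 - u)^2 du = u^3·(6·u^2 - 15·u + 10)/30 + C, the region integral is ≈ 0.0103709 and the full one is 1/30.
Evaluating gives P = 0.31113.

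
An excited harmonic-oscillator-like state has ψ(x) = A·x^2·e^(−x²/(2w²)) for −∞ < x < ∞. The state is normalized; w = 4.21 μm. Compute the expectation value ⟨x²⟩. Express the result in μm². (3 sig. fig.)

⟨x^2⟩ ≈ 44.3 μm^2

By definition ⟨x²⟩ = ∫ x^2 |ψ(x)|² dx.
With ∫_{−∞}^{∞} x^(2m) e^(−αx²) dx = (2m−1)!!·√π / (2^m α^(m+1/2)), the ratio of the moment integral to the normalization integral gives ⟨x²⟩ = 5·w^2/2.
Putting w = 4.21 gives 44.31.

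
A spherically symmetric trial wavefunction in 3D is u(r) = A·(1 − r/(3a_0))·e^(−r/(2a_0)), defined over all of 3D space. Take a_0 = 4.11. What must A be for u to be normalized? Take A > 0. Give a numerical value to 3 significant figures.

Normalization requires ∫|u|² 4πr² dr = 1, integrated from 0 to ∞.
The angular integral contributes 4π, leaving ∫₀^∞ r²|u|² dr.
Using ∫₀^∞ rⁿ e^(−αr) dr = n!/αⁿ⁺¹, the integral (without the A² prefactor) comes out to 8·π·a_0^3/3.
Hence A² = 1/[8·π·a_0^3/3].
Plugging in a_0 = 4.11 yields A = 0.04146.

A ≈ 0.0415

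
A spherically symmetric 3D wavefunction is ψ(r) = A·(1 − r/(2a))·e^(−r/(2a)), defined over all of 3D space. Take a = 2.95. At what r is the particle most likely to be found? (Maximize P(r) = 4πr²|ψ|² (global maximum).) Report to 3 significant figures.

r ≈ 15.4

Differentiate P(r) = 4πr²|ψ|² with respect to r and set to zero.
This gives r = a·(√(5) + 3).
With a = 2.95, the most probable radial distance is 15.45.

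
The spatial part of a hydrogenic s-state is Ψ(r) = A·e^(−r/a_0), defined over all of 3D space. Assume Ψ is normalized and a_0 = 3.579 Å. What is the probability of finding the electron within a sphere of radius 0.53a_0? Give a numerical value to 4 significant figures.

Integrate the radial probability density 4πr²|Ψ|² over r ≤ 0.53a_0.
A² is fixed by ∫₀^∞ 4πr²|Ψ|² dr = 1, i.e. A² = (π·a_0^3)^(−1).
Let u = r/a_0; then A², 4π and the length scale all cancel, so P = ∫_{0}^{0.53} u^2·e^(-2·u) du ÷ ∫_{0}^{∞} u^2·e^(-2·u) du.
With ∫ u^2·e^(-2·u) du = -(2·u^2 + 2·u + 1)·e^(-2·u)/4 + C, the region integral is ≈ 0.0229155 and the full one is 1/4.
Taking the ratio yields P = 0.091662.

P ≈ 0.09166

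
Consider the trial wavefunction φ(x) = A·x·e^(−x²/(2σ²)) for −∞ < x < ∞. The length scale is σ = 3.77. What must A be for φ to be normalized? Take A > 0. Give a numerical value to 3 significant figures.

The normalization condition is ∫|φ|² dx = 1 from −∞ to ∞.
With φ = A·x·e^(−x²/(2σ²)), the integral evaluates to A²·[√(π)·σ^3/2].
Plugging in σ = 3.77 yields A = 0.1451.

A ≈ 0.145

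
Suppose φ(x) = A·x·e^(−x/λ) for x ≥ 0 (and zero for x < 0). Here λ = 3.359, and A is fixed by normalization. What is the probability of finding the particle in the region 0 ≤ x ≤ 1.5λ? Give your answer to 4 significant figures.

P = ∫_{0}^{1.5λ} |φ(x)|² dx.
The normalization integral ∫|φ|²dx over the whole domain equals λ^3/4·A², and A² cancels in the ratio.
In terms of u = x/λ (A² and the length scale cancel between numerator and denominator), P = [∫_{0}^{1.5} u^2·e^(-2·u) du] / [∫_{0}^{∞} u^2·e^(-2·u) du].
An antiderivative of u^2·e^(-2·u) is -(2·u^2 + 2·u + 1)·e^(-2·u)/4; evaluating from 0 to 1.5 gives 1/4 - 17·e^(-3)/8, while the full integral is 1/4.
Taking the ratio, P = 0.57681.

P ≈ 0.5768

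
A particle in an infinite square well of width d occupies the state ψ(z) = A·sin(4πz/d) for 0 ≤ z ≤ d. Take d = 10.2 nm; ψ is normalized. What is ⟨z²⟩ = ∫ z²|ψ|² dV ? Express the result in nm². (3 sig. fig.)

⟨z²⟩ = ∫ z^2 |ψ|² dz over the full domain.
Using sin²θ = (1 − cos 2θ)/2, evaluating both integrals, ⟨z²⟩ = -d^2/(32·π^2) + d^2/3.
Putting d = 10.2 gives 34.35.

⟨z^2⟩ ≈ 34.4 nm^2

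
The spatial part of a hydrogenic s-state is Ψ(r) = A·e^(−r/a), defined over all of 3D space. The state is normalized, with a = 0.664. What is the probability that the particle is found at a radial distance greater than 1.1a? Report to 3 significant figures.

P ≈ 0.623

With dV = 4πr²dr, the probability is ∫|Ψ|² dV over r > 1.1a.
The full normalization integral is A²·[π·a^3] = 1, fixing A².
Substituting u = r/a, A², 4π and the length scale all cancel in the ratio: P = ∫_{1.1}^{∞} u^2·e^(-2·u) du / ∫_{0}^{∞} u^2·e^(-2·u) du.
Using ∫ u^2·e^(-2·u) du = -(2·u^2 + 2·u + 1)·e^(-2·u)/4, the numerator is 281·e^(-11/5)/200 and the denominator is 1/4.
This evaluates to P = 0.6227.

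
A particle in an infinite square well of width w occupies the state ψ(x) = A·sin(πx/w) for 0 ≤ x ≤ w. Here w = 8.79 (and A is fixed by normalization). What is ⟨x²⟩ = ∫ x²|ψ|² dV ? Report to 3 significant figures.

⟨x^2⟩ ≈ 21.8

⟨x²⟩ = ∫ x^2 |ψ|² dx over the full domain.
Using sin²θ = (1 − cos 2θ)/2, the ratio of the moment integral to the normalization integral gives ⟨x²⟩ = -w^2/(2·π^2) + w^2/3.
Putting w = 8.79 gives 21.84.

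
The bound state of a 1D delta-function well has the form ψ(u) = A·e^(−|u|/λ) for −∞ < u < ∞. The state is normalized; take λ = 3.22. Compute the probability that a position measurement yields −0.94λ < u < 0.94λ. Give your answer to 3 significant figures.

P ≈ 0.847

|ψ|² is the probability density, so P = ∫_{−0.94λ}^{0.94λ} |ψ|² du.
The normalization integral ∫|ψ|²du over the whole domain equals λ·A², and A² cancels in the ratio.
By symmetry take twice the u ≥ 0 contribution in numerator and denominator; the 2's cancel. Let t = u/λ; then A² and the length scale cancel, so P = ∫_{0}^{0.94} e^(-2·t) dt ÷ ∫_{0}^{∞} e^(-2·t) dt.
Using ∫ e^(-2·t) dt = -e^(-2·t)/2, the numerator is 1/2 - e^(-47/25)/2 and the denominator is 1/2.
The result is P = 0.8474.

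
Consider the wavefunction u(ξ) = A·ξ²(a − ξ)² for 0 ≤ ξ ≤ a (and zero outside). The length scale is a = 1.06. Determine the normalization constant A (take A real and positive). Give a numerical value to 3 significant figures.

A ≈ 19.3

We need A² ∫|f|² dξ = 1, taking the integral from 0 to a.
∫|u|² dξ = A²·(a^9/630).
Setting this equal to 1 gives A² = 1/(a^9/630).
Substituting a = 1.06 gives A² = 372.9, so A = 19.31.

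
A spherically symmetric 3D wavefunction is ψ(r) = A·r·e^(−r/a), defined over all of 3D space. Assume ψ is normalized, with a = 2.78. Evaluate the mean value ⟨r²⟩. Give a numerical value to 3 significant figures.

The expectation value is the |ψ|²-weighted average of r^2: ∫ r^2|ψ|² 4πr² dr.
Since the A² factors cancel between numerator and denominator, ⟨r²⟩ = 15·a^2/2.
Putting a = 2.78 gives 57.96.

⟨r^2⟩ ≈ 58.0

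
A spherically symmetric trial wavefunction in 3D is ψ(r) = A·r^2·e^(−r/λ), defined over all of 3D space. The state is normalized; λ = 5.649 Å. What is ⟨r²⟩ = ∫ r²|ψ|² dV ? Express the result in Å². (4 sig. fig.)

⟨r^2⟩ ≈ 446.8 Å^2

The expectation value is the |ψ|²-weighted average of r^2: ∫ r^2|ψ|² 4πr² dr.
Using ∫₀^∞ rⁿ e^(−αr) dr = n!/αⁿ⁺¹, evaluating both integrals, ⟨r²⟩ = 14·λ^2.
With λ = 5.649, ⟨r^2⟩ = 446.76.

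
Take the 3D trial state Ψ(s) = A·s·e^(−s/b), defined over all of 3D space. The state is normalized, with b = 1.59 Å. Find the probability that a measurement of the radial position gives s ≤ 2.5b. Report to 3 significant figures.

With dV = 4πs²ds, the probability is ∫|Ψ|² dV over s ≤ 2.5b.
The full normalization integral is A²·[3·π·b^5] = 1, fixing A².
Let u = s/b; then A², 4π and the length scale all cancel, so P = ∫_{0}^{2.5} u^4·e^(-2·u) du ÷ ∫_{0}^{∞} u^4·e^(-2·u) du.
With ∫ u^4·e^(-2·u) du = -(u^4/2 + u^3 + 3·u^2/2 + 3·u/2 + 3/4)·e^(-2·u) + C, the region integral is 3/4 - 1569·e^(-5)/32 and the full one is 3/4.
Taking the ratio yields P = 0.5595.

P ≈ 0.560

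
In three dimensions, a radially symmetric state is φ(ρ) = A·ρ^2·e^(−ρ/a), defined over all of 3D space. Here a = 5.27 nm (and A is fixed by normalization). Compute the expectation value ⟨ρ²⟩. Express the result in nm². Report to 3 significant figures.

⟨ρ^2⟩ ≈ 389 nm^2

⟨ρ²⟩ = ∫ ρ^2 |φ|² 4πρ² dρ over the full domain.
Since the A² factors cancel between numerator and denominator, ⟨ρ²⟩ = 14·a^2.
Putting a = 5.27 gives 388.8.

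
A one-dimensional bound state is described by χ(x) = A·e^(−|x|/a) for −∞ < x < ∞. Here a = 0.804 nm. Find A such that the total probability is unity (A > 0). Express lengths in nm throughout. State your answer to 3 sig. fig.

A ≈ 1.12 nm^(-1/2)

We need A² ∫|f|² dx = 1, taking the integral from −∞ to ∞.
Recall ∫₀^∞ x^m e^(−x/β) dx = m!·β^(m+1), carrying out the integral gives A² · a.
Hence A² = 1/[a].
Plugging in a = 0.804 yields A = 1.115.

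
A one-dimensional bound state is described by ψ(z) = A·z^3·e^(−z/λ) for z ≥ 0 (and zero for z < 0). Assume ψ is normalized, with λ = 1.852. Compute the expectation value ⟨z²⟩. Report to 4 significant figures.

By definition ⟨z²⟩ = ∫ z^2 |ψ(z)|² dz.
Since the A² factors cancel between numerator and denominator, ⟨z²⟩ = 14·λ^2.
With λ = 1.852, ⟨z^2⟩ = 48.019.

⟨z^2⟩ ≈ 48.02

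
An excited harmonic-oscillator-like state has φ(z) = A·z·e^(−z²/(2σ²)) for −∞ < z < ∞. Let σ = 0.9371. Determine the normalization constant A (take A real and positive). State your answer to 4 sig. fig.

Require ∫ |φ|² dz = 1 over the whole domain.
With ∫_{−∞}^{∞} z^(2m) e^(−αz²) dz = (2m−1)!!·√π / (2^m α^(m+1/2)), ∫|φ|² dz = A²·(√(π)·σ^3/2).
So A² = (√(π)·σ^3/2)^(−1).
Substituting σ = 0.9371 gives A² = 1.3712, so A = 1.1710.

A ≈ 1.171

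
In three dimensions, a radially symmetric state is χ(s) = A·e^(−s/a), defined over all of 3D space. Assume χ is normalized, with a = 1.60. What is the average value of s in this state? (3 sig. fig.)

⟨s⟩ ≈ 2.40

⟨s⟩ = ∫ s |χ|² 4πs² ds over the full domain.
Evaluating both integrals, ⟨s⟩ = 3·a/2.
Putting a = 1.60 gives 2.400.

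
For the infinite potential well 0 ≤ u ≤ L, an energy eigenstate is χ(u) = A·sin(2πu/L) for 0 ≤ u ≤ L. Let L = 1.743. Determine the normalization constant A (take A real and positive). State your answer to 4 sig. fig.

A ≈ 1.071

We need A² ∫|f|² du = 1, taking the integral from 0 to L.
Using sin²θ = (1 − cos 2θ)/2, carrying out the integral gives A² · L/2.
Setting this equal to 1 gives A² = 1/(L/2).
Substituting L = 1.743 gives A² = 1.1474, so A = 1.0712.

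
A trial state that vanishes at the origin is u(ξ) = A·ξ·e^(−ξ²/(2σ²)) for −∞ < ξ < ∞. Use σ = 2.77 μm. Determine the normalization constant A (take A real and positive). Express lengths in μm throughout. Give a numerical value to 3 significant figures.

A ≈ 0.230 μm^(-3/2)

The normalization condition is ∫|u|² dξ = 1 from −∞ to ∞.
Carrying out the integral gives A² · √(π)·σ^3/2.
Hence A² = 1/[√(π)·σ^3/2].
Plugging in σ = 2.77 yields A = 0.2304.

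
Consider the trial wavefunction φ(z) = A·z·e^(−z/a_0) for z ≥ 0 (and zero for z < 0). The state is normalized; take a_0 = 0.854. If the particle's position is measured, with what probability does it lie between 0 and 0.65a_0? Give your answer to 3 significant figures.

P ≈ 0.143

P = ∫_{0}^{0.65a_0} |φ(z)|² dz.
Since A² = 1/(a_0^3/4), this is the region integral divided by the full normalization integral.
Let u = z/a_0; then A² and the length scale cancel, so P = ∫_{0}^{0.65} u^2·e^(-2·u) du ÷ ∫_{0}^{∞} u^2·e^(-2·u) du.
With ∫ u^2·e^(-2·u) du = -(2·u^2 + 2·u + 1)·e^(-2·u)/4 + C, the region integral is 1/4 - 629·e^(-13/10)/800 and the full one is 1/4.
This works out to P = 0.1429.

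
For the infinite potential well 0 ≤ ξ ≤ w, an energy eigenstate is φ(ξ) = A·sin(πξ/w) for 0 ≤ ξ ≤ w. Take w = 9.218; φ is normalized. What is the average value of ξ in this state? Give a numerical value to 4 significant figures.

⟨ξ⟩ ≈ 4.609

By definition ⟨ξ⟩ = ∫ ξ |φ(ξ)|² dξ.
With ∫₀^w sin²(nπξ/w) dξ = w/2, evaluating both integrals, ⟨ξ⟩ = w/2.
Putting w = 9.218 gives 4.6090.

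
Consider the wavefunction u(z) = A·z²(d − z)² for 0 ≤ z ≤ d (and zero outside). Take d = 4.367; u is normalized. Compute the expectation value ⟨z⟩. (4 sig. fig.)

⟨z⟩ = ∫ z |u|² dz over the full domain.
Since the A² factors cancel between numerator and denominator, ⟨z⟩ = d/2.
Putting d = 4.367 gives 2.1835.

⟨z⟩ ≈ 2.184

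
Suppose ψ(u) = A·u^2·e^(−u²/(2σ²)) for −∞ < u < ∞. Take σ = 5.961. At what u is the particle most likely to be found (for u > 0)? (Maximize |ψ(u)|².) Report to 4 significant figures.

Set d/du [|ψ(u)|²] = 0 and solve for u > 0.
Solving yields u = √(2)·σ.
With σ = 5.961, the value of u > 0 at which the probability density is greatest is 8.4301.

u ≈ 8.430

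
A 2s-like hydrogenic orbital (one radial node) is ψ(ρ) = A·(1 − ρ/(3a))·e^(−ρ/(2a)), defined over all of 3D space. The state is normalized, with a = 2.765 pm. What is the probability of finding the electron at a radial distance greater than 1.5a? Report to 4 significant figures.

P ≈ 0.7461

P = ∫ |ψ|² 4πρ² dρ over ρ > 1.5a.
A² is fixed by ∫₀^∞ 4πρ²|ψ|² dρ = 1, i.e. A² = (8·π·a^3/3)^(−1).
Let u = ρ/a; then A², 4π and the length scale all cancel, so P = ∫_{1.5}^{∞} u^2·(1 - u/3)^2·e^(-u) du ÷ ∫_{0}^{∞} u^2·(1 - u/3)^2·e^(-u) du.
An antiderivative of u^2·(1 - u/3)^2·e^(-u) is (-u^4 + 2·u^3 - 3·u^2 - 6·u - 6)·e^(-u)/9; evaluating from 1.5 to ∞ gives 107·e^(-3/2)/48, while the full integral is 2/3.
This evaluates to P = 0.74609.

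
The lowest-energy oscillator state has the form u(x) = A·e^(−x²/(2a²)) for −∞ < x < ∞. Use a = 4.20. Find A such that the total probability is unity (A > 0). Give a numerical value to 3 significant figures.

A ≈ 0.367

We need A² ∫|f|² dx = 1, taking the integral from −∞ to ∞.
Carrying out the integral gives A² · √(π)·a.
Setting this equal to 1 gives A² = 1/(√(π)·a).
With a = 4.20: A² = 0.1343 and A = 0.3665.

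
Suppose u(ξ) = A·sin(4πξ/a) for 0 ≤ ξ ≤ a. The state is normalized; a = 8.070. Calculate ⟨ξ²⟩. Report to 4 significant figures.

⟨ξ^2⟩ ≈ 21.50

⟨ξ²⟩ = ∫ ξ^2 |u|² dξ over the full domain.
Using sin²θ = (1 − cos 2θ)/2, evaluating both integrals, ⟨ξ²⟩ = -a^2/(32·π^2) + a^2/3.
Putting a = 8.070 gives 21.502.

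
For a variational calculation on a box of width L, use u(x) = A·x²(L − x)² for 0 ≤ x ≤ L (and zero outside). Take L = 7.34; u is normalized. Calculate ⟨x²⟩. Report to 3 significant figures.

⟨x^2⟩ ≈ 14.7

The expectation value is the |u|²-weighted average of x^2: ∫ x^2|u|² dx.
Expanding the polynomial and integrating term by term, since the A² factors cancel between numerator and denominator, ⟨x²⟩ = 3·L^2/11.
With L = 7.34, ⟨x^2⟩ = 14.69.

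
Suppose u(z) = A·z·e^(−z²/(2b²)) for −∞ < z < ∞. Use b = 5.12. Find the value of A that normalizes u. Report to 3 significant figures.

A ≈ 0.0917

Normalization requires ∫|u|² dz = 1, integrated from −∞ to ∞.
∫|u|² dz = A²·(√(π)·b^3/2).
Setting this equal to 1 gives A² = 1/(√(π)·b^3/2).
With b = 5.12: A² = 0.008407 and A = 0.09169.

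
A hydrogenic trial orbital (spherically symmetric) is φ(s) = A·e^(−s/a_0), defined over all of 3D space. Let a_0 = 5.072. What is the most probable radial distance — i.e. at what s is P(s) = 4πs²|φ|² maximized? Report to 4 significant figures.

Set d/ds [P(s) = 4πs²|φ|²] = 0 and solve for s > 0.
This gives s = a_0.
With a_0 = 5.072, the most probable radial distance is 5.0720.

s ≈ 5.072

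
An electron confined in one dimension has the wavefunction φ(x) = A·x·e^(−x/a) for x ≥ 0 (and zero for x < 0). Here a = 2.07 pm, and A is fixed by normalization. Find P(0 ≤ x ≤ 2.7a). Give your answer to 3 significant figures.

The probability is P = ∫ |φ|² dx over [0, 2.7a].
With A² fixed by ∫|φ|² = 1, i.e. A² = (a^3/4)^(−1), substitute and integrate.
In terms of u = x/a (A² and the length scale cancel between numerator and denominator), P = [∫_{0}^{2.7} u^2·e^(-2·u) du] / [∫_{0}^{∞} u^2·e^(-2·u) du].
Using ∫ u^2·e^(-2·u) du = -(2·u^2 + 2·u + 1)·e^(-2·u)/4, the numerator is 1/4 - 1049·e^(-27/5)/200 and the denominator is 1/4.
The result is P = 0.9052.

P ≈ 0.905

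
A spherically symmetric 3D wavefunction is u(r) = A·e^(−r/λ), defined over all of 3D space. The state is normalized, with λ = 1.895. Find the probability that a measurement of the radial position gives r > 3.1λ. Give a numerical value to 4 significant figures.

P = ∫ |u|² 4πr² dr over r > 3.1λ.
A² is fixed by ∫₀^∞ 4πr²|u|² dr = 1, i.e. A² = (π·λ^3)^(−1).
In terms of t = r/λ (A², 4π and the length scale all cancel between numerator and denominator), P = [∫_{3.1}^{∞} t^2·e^(-2·t) dt] / [∫_{0}^{∞} t^2·e^(-2·t) dt].
An antiderivative of t^2·e^(-2·t) is -(2·t^2 + 2·t + 1)·e^(-2·t)/4; evaluating from 3.1 to ∞ gives 1321·e^(-31/5)/200, while the full integral is 1/4.
The region integral divided by the full integral gives P = 0.053618.

P ≈ 0.05362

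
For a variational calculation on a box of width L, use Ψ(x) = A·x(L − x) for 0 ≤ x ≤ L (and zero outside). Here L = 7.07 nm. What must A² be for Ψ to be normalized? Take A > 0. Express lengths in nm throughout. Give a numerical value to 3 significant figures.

Require ∫ |Ψ|² dx = 1 over the whole domain.
∫|Ψ|² dx = A²·(L^5/30).
With L = 7.07: A² = 0.001698 and A = 0.04121.

A^2 ≈ 0.00170 nm^(-5)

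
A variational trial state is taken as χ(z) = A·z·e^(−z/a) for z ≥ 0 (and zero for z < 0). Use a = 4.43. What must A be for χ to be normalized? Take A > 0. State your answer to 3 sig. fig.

A ≈ 0.214

Require ∫ |χ|² dz = 1 over the whole domain.
∫|χ|² dz = A²·(a^3/4).
So A² = (a^3/4)^(−1).
Substituting a = 4.43 gives A² = 0.04601, so A = 0.2145.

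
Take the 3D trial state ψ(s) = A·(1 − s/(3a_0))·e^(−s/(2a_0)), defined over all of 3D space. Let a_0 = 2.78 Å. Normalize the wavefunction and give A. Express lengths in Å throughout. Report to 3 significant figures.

A ≈ 0.0745 Å^(-3/2)

The normalization condition is ∫|ψ|² 4πs² ds = 1 from 0 to ∞.
(Spherical symmetry: dV = 4πs² ds.)
The integral (without the A² prefactor) comes out to 8·π·a_0^3/3.
Hence A² = 1/[8·π·a_0^3/3].
Plugging in a_0 = 2.78 yields A = 0.07454.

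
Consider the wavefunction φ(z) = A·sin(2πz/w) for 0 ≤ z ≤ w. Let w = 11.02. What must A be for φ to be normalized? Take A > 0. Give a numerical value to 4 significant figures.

A ≈ 0.4260

Require ∫ |φ|² dz = 1 over the whole domain.
The integral (without the A² prefactor) comes out to w/2.
So A² = (w/2)^(−1).
Plugging in w = 11.02 yields A = 0.42601.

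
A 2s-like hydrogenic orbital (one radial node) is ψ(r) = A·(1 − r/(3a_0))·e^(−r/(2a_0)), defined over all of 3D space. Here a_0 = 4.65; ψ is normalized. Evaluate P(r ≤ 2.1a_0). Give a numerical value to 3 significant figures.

With dV = 4πr²dr, the probability is ∫|ψ|² dV over r ≤ 2.1a_0.
A² is fixed by ∫₀^∞ 4πr²|ψ|² dr = 1, i.e. A² = (8·π·a_0^3/3)^(−1).
In terms of u = r/a_0 (A², 4π and the length scale all cancel between numerator and denominator), P = [∫_{0}^{2.1} u^2·(1 - u/3)^2·e^(-u) du] / [∫_{0}^{∞} u^2·(1 - u/3)^2·e^(-u) du].
An antiderivative of u^2·(1 - u/3)^2·e^(-u) is (-u^4 + 2·u^3 - 3·u^2 - 6·u - 6)·e^(-u)/9; evaluating from 0 to 2.1 gives ≈ 0.22098, while the full integral is 2/3.
The region integral divided by the full integral gives P = 0.3315.

P ≈ 0.331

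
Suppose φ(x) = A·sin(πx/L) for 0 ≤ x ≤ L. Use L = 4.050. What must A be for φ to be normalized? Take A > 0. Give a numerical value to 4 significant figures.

Require ∫ |φ|² dx = 1 over the whole domain.
With φ = A·sin(πx/L), the integral evaluates to A²·[L/2].
Setting this equal to 1 gives A² = 1/(L/2).
With L = 4.050: A² = 0.49383 and A = 0.70273.

A ≈ 0.7027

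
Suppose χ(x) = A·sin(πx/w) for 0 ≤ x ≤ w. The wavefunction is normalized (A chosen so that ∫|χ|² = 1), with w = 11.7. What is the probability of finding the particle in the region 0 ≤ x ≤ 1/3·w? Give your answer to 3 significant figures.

P = ∫_{0}^{1/3·w} |χ(x)|² dx.
With A² fixed by ∫|χ|² = 1, i.e. A² = (w/2)^(−1), substitute and integrate.
Substituting u = x/w, A² and the length scale cancel in the ratio: P = ∫_{0}^{1/3} sin(π·u)^2 du / ∫_{0}^{1} sin(π·u)^2 du.
With ∫ sin(π·u)^2 du = u/2 - sin(2·π·u)/(4·π) + C, the region integral is -√(3)/(8·π) + 1/6 and the full one is 1/2.
The result is P = (-√(3)/4 + π/3)/π.

P ≈ 0.196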